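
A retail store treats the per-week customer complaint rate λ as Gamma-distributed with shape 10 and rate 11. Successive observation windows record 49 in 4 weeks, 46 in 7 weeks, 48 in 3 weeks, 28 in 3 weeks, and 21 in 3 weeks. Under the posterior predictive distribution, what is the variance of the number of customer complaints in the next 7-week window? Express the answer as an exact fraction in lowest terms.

Total count: 49 + 46 + 48 + 28 + 21 = 192.
Total exposure: 4 + 7 + 3 + 3 + 3 = 20 weeks.
Conjugate update: add total count to the shape and total exposure to the rate, giving Gamma(202, 31).
The posterior predictive for a window of length T is Negative Binomial with variance T·α'·(β'+T)/β'² = 7·202·38/961 = 53732/961.

53732/961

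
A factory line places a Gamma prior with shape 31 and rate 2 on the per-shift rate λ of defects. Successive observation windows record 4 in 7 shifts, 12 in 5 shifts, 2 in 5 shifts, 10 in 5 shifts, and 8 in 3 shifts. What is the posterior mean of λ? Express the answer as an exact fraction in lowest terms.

Total count: 4 + 12 + 2 + 10 + 8 = 36.
Total exposure: 7 + 5 + 5 + 5 + 3 = 25 shifts.
Conjugate update: add total count to the shape and total exposure to the rate, giving Gamma(67, 27).
Posterior mean = α'/β' = 67/27.

67/27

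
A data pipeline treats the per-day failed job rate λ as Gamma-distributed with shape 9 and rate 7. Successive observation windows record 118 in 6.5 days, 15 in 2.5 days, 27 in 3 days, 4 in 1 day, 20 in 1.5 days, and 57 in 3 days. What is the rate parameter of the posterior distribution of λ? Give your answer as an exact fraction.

49/2

Total count: 118 + 15 + 27 + 4 + 20 + 57 = 241.
Total exposure: 6.5 + 2.5 + 3 + 1 + 1.5 + 3 = 17.5 days.
Conjugate update: add total count to the shape and total exposure to the rate, giving Gamma(250, 49/2).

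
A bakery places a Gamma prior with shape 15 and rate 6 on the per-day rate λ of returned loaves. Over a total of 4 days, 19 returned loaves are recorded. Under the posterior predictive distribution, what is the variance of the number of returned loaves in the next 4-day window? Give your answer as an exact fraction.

476/25

Total count 19 over total exposure 4 days.
The Gamma prior is conjugate for the Poisson rate, so λ | data ~ Gamma(15+19, 6+4) = Gamma(34, 10).
The posterior predictive for a window of length T is Negative Binomial with variance T·α'·(β'+T)/β'² = 4·34·14/100 = 476/25.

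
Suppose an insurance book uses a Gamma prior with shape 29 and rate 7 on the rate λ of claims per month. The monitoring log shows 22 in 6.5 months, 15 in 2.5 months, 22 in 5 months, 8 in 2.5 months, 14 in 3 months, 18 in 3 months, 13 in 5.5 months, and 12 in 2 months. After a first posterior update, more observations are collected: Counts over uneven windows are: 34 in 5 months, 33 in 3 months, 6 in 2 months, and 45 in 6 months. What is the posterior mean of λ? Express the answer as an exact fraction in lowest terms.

271/53

Total count: 22 + 15 + 22 + 8 + 14 + 18 + 13 + 12 = 124.
Total exposure: 6.5 + 2.5 + 5 + 2.5 + 3 + 3 + 5.5 + 2 = 30 months.
After the first batch: Gamma(29 + 124, 7 + 30) = Gamma(153, 37).
Total count: 34 + 33 + 6 + 45 = 118.
Total exposure: 5 + 3 + 2 + 6 = 16 months.
After the second batch: Gamma(153 + 118, 37 + 16) = Gamma(271, 53).
Posterior mean = α'/β' = 271/53.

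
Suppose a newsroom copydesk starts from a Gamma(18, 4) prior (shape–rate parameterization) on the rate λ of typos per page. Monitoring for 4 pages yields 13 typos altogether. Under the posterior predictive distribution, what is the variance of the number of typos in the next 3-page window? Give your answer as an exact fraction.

1023/64

Total count 13 over total exposure 4 pages.
Gamma(α, β) with Poisson data over total exposure Σt gives posterior Gamma(α+Σx, β+Σt) = Gamma(31, 8).
The posterior predictive for a window of length T is Negative Binomial with variance T·α'·(β'+T)/β'² = 3·31·11/64 = 1023/64.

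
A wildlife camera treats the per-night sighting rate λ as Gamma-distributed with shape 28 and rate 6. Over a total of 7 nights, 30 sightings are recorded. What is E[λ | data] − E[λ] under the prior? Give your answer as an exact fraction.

Total count 30 over total exposure 7 nights.
By Gamma–Poisson conjugacy, the posterior is Gamma(α + Σx, β + Σt) = Gamma(28 + 30, 6 + 7) = Gamma(58, 13).
Posterior mean = 58/13 = 58/13; prior mean = 28/6 = 14/3. Difference = 58/13 − 14/3 = -8/39.

-8/39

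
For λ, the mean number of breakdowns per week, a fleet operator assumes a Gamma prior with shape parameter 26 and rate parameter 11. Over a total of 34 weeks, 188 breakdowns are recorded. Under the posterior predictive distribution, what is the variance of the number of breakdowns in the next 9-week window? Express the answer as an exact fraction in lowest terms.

Total count 188 over total exposure 34 weeks.
By Gamma–Poisson conjugacy, the posterior is Gamma(α + Σx, β + Σt) = Gamma(26 + 188, 11 + 34) = Gamma(214, 45).
The posterior predictive for a window of length T is Negative Binomial with variance T·α'·(β'+T)/β'² = 9·214·54/2025 = 1284/25.

1284/25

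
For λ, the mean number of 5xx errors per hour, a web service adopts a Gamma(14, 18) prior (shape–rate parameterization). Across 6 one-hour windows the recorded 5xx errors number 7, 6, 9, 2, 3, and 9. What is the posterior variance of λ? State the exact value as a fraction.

25/288

Total count: 7 + 6 + 9 + 2 + 3 + 9 = 36.
Total exposure: 6 hours.
Gamma(α, β) with Poisson data over total exposure Σt gives posterior Gamma(α+Σx, β+Σt) = Gamma(50, 24).
Posterior variance = α'/β'² = 50/576 = 25/288.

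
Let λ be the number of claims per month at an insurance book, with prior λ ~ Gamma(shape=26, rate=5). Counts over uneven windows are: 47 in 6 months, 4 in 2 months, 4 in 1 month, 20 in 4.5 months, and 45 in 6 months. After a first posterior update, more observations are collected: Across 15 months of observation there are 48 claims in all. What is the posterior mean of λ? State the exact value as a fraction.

Total count: 47 + 4 + 4 + 20 + 45 = 120.
Total exposure: 6 + 2 + 1 + 4.5 + 6 = 19.5 months.
After the first batch: Gamma(26 + 120, 5 + 19.5) = Gamma(146, 49/2).
Total count 48 over total exposure 15 months.
After the second batch: Gamma(146 + 48, 49/2 + 15) = Gamma(194, 79/2).
Posterior mean = α'/β' = 194/(79/2) = 388/79.

388/79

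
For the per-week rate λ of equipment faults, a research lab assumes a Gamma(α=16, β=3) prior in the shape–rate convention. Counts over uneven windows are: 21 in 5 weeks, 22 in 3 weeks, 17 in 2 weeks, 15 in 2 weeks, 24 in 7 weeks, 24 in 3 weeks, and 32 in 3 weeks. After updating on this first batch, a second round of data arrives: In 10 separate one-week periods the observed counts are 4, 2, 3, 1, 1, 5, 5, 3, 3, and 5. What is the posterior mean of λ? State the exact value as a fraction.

203/38

Total count: 21 + 22 + 17 + 15 + 24 + 24 + 32 = 155.
Total exposure: 5 + 3 + 2 + 2 + 7 + 3 + 3 = 25 weeks.
After the first batch: Gamma(16 + 155, 3 + 25) = Gamma(171, 28).
Total count: 4 + 2 + 3 + 1 + 1 + 5 + 5 + 3 + 3 + 5 = 32.
Total exposure: 10 weeks.
After the second batch: Gamma(171 + 32, 28 + 10) = Gamma(203, 38).
Posterior mean = α'/β' = 203/38.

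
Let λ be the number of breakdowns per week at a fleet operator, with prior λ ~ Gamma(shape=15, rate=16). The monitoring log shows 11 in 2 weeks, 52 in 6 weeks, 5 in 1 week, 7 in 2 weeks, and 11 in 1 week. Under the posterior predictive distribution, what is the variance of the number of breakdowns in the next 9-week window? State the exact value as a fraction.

33633/784

Total count: 11 + 52 + 5 + 7 + 11 = 86.
Total exposure: 2 + 6 + 1 + 2 + 1 = 12 weeks.
The Gamma prior is conjugate for the Poisson rate, so λ | data ~ Gamma(15+86, 16+12) = Gamma(101, 28).
The posterior predictive for a window of length T is Negative Binomial with variance T·α'·(β'+T)/β'² = 9·101·37/784 = 33633/784.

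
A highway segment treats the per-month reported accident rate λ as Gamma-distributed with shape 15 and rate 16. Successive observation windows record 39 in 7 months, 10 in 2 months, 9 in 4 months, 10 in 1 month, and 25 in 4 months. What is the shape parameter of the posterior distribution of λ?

Total count: 39 + 10 + 9 + 10 + 25 = 93.
Total exposure: 7 + 2 + 4 + 1 + 4 = 18 months.
Gamma(α, β) with Poisson data over total exposure Σt gives posterior Gamma(α+Σx, β+Σt) = Gamma(108, 34).

108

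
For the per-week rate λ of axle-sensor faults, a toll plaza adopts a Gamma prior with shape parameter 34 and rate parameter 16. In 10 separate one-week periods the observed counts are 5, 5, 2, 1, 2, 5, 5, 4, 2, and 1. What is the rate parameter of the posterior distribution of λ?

26

Total count: 5 + 5 + 2 + 1 + 2 + 5 + 5 + 4 + 2 + 1 = 32.
Total exposure: 10 weeks.
Gamma(α, β) with Poisson data over total exposure Σt gives posterior Gamma(α+Σx, β+Σt) = Gamma(66, 26).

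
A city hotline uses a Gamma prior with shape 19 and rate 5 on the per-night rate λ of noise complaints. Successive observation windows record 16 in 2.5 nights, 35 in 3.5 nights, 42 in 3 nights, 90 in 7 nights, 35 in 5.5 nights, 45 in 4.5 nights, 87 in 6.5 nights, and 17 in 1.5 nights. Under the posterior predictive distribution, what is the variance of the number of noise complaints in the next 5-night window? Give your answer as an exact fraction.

Total count: 16 + 35 + 42 + 90 + 35 + 45 + 87 + 17 = 367.
Total exposure: 2.5 + 3.5 + 3 + 7 + 5.5 + 4.5 + 6.5 + 1.5 = 34 nights.
Gamma(α, β) with Poisson data over total exposure Σt gives posterior Gamma(α+Σx, β+Σt) = Gamma(386, 39).
The posterior predictive for a window of length T is Negative Binomial with variance T·α'·(β'+T)/β'² = 5·386·44/1521 = 84920/1521.

84920/1521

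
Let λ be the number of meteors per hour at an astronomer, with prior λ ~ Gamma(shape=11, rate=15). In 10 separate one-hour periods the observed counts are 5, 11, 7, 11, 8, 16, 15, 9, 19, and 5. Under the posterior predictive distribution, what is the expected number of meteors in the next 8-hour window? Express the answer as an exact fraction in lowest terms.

Total count: 5 + 11 + 7 + 11 + 8 + 16 + 15 + 9 + 19 + 5 = 106.
Total exposure: 10 hours.
By Gamma–Poisson conjugacy, the posterior is Gamma(α + Σx, β + Σt) = Gamma(11 + 106, 15 + 10) = Gamma(117, 25).
Predictive mean over an 8-hour window = T·E[λ|data] = 8·117/25 = 936/25.

936/25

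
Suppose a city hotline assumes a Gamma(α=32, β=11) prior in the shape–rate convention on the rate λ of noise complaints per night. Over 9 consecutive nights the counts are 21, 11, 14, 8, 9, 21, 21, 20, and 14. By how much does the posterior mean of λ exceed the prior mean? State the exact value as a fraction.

1241/220

Total count: 21 + 11 + 14 + 8 + 9 + 21 + 21 + 20 + 14 = 139.
Total exposure: 9 nights.
Conjugate update: add total count to the shape and total exposure to the rate, giving Gamma(171, 20).
Posterior mean = 171/20 = 171/20; prior mean = 32/11 = 32/11. Difference = 171/20 − 32/11 = 1241/220.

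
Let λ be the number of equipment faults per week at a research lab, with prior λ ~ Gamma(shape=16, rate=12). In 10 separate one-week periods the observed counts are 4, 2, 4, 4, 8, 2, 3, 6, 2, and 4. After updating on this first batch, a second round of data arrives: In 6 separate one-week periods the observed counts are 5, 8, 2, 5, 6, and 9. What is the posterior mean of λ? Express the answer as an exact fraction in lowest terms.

Total count: 4 + 2 + 4 + 4 + 8 + 2 + 3 + 6 + 2 + 4 = 39.
Total exposure: 10 weeks.
After the first batch: Gamma(16 + 39, 12 + 10) = Gamma(55, 22).
Total count: 5 + 8 + 2 + 5 + 6 + 9 = 35.
Total exposure: 6 weeks.
After the second batch: Gamma(55 + 35, 22 + 6) = Gamma(90, 28).
Posterior mean = α'/β' = 90/28 = 45/14.

45/14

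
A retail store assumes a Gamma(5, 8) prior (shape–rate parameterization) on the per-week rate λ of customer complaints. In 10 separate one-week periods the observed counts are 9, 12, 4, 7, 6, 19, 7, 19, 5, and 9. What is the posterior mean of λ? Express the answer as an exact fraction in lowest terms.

Total count: 9 + 12 + 4 + 7 + 6 + 19 + 7 + 19 + 5 + 9 = 97.
Total exposure: 10 weeks.
By Gamma–Poisson conjugacy, the posterior is Gamma(α + Σx, β + Σt) = Gamma(5 + 97, 8 + 10) = Gamma(102, 18).
Posterior mean = α'/β' = 102/18 = 17/3.

17/3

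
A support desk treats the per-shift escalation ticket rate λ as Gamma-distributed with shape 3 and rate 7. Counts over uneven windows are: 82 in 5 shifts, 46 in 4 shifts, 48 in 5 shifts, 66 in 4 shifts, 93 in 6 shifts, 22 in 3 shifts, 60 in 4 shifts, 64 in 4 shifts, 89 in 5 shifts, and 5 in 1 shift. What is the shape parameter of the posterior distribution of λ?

Total count: 82 + 46 + 48 + 66 + 93 + 22 + 60 + 64 + 89 + 5 = 575.
Total exposure: 5 + 4 + 5 + 4 + 6 + 3 + 4 + 4 + 5 + 1 = 41 shifts.
By Gamma–Poisson conjugacy, the posterior is Gamma(α + Σx, β + Σt) = Gamma(3 + 575, 7 + 41) = Gamma(578, 48).

578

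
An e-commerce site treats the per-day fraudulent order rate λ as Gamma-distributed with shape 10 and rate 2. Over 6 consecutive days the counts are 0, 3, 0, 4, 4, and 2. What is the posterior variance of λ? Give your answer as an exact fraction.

Total count: 0 + 3 + 0 + 4 + 4 + 2 = 13.
Total exposure: 6 days.
Posterior: α' = 10 + 13 = 23, β' = 2 + 6 = 8.
Posterior variance = α'/β'² = 23/64.

23/64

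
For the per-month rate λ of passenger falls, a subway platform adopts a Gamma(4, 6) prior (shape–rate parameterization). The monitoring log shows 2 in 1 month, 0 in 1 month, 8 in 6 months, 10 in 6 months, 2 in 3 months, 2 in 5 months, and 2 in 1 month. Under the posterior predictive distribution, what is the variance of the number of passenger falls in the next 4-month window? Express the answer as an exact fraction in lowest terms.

3960/841

Total count: 2 + 0 + 8 + 10 + 2 + 2 + 2 = 26.
Total exposure: 1 + 1 + 6 + 6 + 3 + 5 + 1 = 23 months.
Conjugate update: add total count to the shape and total exposure to the rate, giving Gamma(30, 29).
The posterior predictive for a window of length T is Negative Binomial with variance T·α'·(β'+T)/β'² = 4·30·33/841 = 3960/841.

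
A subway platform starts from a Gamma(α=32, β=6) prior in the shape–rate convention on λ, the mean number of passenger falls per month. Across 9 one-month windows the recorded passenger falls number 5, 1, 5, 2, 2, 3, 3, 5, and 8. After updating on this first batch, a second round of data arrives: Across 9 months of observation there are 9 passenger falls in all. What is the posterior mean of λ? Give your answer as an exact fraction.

Total count: 5 + 1 + 5 + 2 + 2 + 3 + 3 + 5 + 8 = 34.
Total exposure: 9 months.
After the first batch: Gamma(32 + 34, 6 + 9) = Gamma(66, 15).
Total count 9 over total exposure 9 months.
After the second batch: Gamma(66 + 9, 15 + 9) = Gamma(75, 24).
Posterior mean = α'/β' = 75/24 = 25/8.

25/8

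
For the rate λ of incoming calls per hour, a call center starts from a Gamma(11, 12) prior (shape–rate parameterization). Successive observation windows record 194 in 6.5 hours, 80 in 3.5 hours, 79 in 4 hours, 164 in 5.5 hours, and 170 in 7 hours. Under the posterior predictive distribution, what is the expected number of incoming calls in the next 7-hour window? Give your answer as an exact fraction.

Total count: 194 + 80 + 79 + 164 + 170 = 687.
Total exposure: 6.5 + 3.5 + 4 + 5.5 + 7 = 26.5 hours.
Posterior: α' = 11 + 687 = 698, β' = 12 + 26.5 = 77/2.
Predictive mean over a 7-hour window = T·E[λ|data] = 7·698/(77/2) = 1396/11.

1396/11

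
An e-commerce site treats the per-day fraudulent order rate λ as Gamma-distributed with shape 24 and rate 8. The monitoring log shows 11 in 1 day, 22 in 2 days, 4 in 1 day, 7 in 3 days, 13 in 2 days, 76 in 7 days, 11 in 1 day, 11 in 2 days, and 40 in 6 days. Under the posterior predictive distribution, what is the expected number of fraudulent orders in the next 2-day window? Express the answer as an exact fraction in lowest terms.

Total count: 11 + 22 + 4 + 7 + 13 + 76 + 11 + 11 + 40 = 195.
Total exposure: 1 + 2 + 1 + 3 + 2 + 7 + 1 + 2 + 6 = 25 days.
Gamma(α, β) with Poisson data over total exposure Σt gives posterior Gamma(α+Σx, β+Σt) = Gamma(219, 33).
Predictive mean over a 2-day window = T·E[λ|data] = 2·219/33 = 146/11.

146/11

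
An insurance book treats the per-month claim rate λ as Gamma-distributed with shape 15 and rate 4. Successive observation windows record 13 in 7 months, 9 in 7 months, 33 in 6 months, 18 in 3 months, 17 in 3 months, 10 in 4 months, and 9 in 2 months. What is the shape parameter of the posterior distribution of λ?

Total count: 13 + 9 + 33 + 18 + 17 + 10 + 9 = 109.
Total exposure: 7 + 7 + 6 + 3 + 3 + 4 + 2 = 32 months.
Conjugate update: add total count to the shape and total exposure to the rate, giving Gamma(124, 36).

124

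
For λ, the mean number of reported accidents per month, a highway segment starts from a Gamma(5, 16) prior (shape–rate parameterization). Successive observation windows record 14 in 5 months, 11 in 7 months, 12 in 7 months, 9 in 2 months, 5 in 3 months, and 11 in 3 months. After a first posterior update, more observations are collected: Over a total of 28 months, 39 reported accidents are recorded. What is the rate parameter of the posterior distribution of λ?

Total count: 14 + 11 + 12 + 9 + 5 + 11 = 62.
Total exposure: 5 + 7 + 7 + 2 + 3 + 3 = 27 months.
After the first batch: Gamma(5 + 62, 16 + 27) = Gamma(67, 43).
Total count 39 over total exposure 28 months.
After the second batch: Gamma(67 + 39, 43 + 28) = Gamma(106, 71).

71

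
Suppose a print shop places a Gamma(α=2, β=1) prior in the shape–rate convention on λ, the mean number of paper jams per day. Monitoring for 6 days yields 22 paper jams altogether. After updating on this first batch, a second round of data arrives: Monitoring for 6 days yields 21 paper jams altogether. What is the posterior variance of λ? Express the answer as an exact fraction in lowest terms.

Total count 22 over total exposure 6 days.
After the first batch: Gamma(2 + 22, 1 + 6) = Gamma(24, 7).
Total count 21 over total exposure 6 days.
After the second batch: Gamma(24 + 21, 7 + 6) = Gamma(45, 13).
Posterior variance = α'/β'² = 45/169.

45/169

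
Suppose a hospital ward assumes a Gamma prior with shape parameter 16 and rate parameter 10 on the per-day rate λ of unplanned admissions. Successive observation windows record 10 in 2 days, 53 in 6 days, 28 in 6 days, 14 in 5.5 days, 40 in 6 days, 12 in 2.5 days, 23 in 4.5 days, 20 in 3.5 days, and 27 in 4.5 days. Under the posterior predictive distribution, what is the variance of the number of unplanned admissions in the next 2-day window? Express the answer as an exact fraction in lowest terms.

102060/10201

Total count: 10 + 53 + 28 + 14 + 40 + 12 + 23 + 20 + 27 = 227.
Total exposure: 2 + 6 + 6 + 5.5 + 6 + 2.5 + 4.5 + 3.5 + 4.5 = 40.5 days.
Posterior: α' = 16 + 227 = 243, β' = 10 + 40.5 = 101/2.
The posterior predictive for a window of length T is Negative Binomial with variance T·α'·(β'+T)/β'² = 2·243·(105/2)/(10201/4) = 102060/10201.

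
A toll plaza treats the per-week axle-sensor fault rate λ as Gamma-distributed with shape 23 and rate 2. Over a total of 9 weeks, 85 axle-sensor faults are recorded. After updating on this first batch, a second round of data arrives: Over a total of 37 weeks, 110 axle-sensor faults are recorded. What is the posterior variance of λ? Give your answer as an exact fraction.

109/1152

Total count 85 over total exposure 9 weeks.
After the first batch: Gamma(23 + 85, 2 + 9) = Gamma(108, 11).
Total count 110 over total exposure 37 weeks.
After the second batch: Gamma(108 + 110, 11 + 37) = Gamma(218, 48).
Posterior variance = α'/β'² = 218/2304 = 109/1152.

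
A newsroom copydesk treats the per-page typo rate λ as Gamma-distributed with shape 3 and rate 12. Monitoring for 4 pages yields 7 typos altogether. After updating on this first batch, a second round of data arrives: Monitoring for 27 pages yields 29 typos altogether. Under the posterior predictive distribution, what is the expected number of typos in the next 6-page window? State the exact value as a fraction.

234/43

Total count 7 over total exposure 4 pages.
After the first batch: Gamma(3 + 7, 12 + 4) = Gamma(10, 16).
Total count 29 over total exposure 27 pages.
After the second batch: Gamma(10 + 29, 16 + 27) = Gamma(39, 43).
Predictive mean over a 6-page window = T·E[λ|data] = 6·39/43 = 234/43.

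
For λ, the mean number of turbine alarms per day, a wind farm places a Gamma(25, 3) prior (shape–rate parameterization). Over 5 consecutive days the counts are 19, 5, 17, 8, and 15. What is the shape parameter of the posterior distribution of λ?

Total count: 19 + 5 + 17 + 8 + 15 = 64.
Total exposure: 5 days.
Posterior: α' = 25 + 64 = 89, β' = 3 + 5 = 8.

89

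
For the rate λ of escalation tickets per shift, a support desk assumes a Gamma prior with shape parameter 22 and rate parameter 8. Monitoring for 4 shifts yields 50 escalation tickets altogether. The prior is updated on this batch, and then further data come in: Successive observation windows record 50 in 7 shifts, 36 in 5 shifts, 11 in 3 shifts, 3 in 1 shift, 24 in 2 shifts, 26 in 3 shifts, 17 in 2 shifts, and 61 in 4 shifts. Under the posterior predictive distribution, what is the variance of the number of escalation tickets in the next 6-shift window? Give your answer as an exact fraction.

Total count 50 over total exposure 4 shifts.
After the first batch: Gamma(22 + 50, 8 + 4) = Gamma(72, 12).
Total count: 50 + 36 + 11 + 3 + 24 + 26 + 17 + 61 = 228.
Total exposure: 7 + 5 + 3 + 1 + 2 + 3 + 2 + 4 = 27 shifts.
After the second batch: Gamma(72 + 228, 12 + 27) = Gamma(300, 39).
The posterior predictive for a window of length T is Negative Binomial with variance T·α'·(β'+T)/β'² = 6·300·45/1521 = 9000/169.

9000/169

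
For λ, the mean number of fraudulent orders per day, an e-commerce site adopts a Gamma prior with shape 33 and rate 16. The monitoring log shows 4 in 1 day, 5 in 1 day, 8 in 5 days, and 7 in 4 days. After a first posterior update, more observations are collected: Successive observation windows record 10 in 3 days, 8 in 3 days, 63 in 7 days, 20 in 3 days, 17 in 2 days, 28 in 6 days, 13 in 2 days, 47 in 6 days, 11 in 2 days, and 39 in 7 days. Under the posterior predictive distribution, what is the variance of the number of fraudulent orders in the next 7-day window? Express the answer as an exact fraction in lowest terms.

Total count: 4 + 5 + 8 + 7 = 24.
Total exposure: 1 + 1 + 5 + 4 = 11 days.
After the first batch: Gamma(33 + 24, 16 + 11) = Gamma(57, 27).
Total count: 10 + 8 + 63 + 20 + 17 + 28 + 13 + 47 + 11 + 39 = 256.
Total exposure: 3 + 3 + 7 + 3 + 2 + 6 + 2 + 6 + 2 + 7 = 41 days.
After the second batch: Gamma(57 + 256, 27 + 41) = Gamma(313, 68).
The posterior predictive for a window of length T is Negative Binomial with variance T·α'·(β'+T)/β'² = 7·313·75/4624 = 164325/4624.

164325/4624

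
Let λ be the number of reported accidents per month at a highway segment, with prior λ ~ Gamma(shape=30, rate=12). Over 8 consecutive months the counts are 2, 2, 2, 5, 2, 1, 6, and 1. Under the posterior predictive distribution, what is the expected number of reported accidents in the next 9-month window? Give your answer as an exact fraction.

459/20

Total count: 2 + 2 + 2 + 5 + 2 + 1 + 6 + 1 = 21.
Total exposure: 8 months.
Posterior: α' = 30 + 21 = 51, β' = 12 + 8 = 20.
Predictive mean over a 9-month window = T·E[λ|data] = 9·51/20 = 459/20.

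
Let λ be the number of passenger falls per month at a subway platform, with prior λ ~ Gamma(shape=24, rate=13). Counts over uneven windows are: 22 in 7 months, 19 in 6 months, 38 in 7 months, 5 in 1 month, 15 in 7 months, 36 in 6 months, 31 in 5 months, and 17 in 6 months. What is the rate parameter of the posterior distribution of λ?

Total count: 22 + 19 + 38 + 5 + 15 + 36 + 31 + 17 = 183.
Total exposure: 7 + 6 + 7 + 1 + 7 + 6 + 5 + 6 = 45 months.
By Gamma–Poisson conjugacy, the posterior is Gamma(α + Σx, β + Σt) = Gamma(24 + 183, 13 + 45) = Gamma(207, 58).

58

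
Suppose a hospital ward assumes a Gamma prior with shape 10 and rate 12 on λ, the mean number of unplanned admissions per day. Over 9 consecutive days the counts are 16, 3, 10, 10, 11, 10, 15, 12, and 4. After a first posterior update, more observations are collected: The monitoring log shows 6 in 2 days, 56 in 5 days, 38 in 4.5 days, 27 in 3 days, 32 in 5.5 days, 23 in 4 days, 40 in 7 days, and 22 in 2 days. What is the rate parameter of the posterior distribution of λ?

54

Total count: 16 + 3 + 10 + 10 + 11 + 10 + 15 + 12 + 4 = 91.
Total exposure: 9 days.
After the first batch: Gamma(10 + 91, 12 + 9) = Gamma(101, 21).
Total count: 6 + 56 + 38 + 27 + 32 + 23 + 40 + 22 = 244.
Total exposure: 2 + 5 + 4.5 + 3 + 5.5 + 4 + 7 + 2 = 33 days.
After the second batch: Gamma(101 + 244, 21 + 33) = Gamma(345, 54).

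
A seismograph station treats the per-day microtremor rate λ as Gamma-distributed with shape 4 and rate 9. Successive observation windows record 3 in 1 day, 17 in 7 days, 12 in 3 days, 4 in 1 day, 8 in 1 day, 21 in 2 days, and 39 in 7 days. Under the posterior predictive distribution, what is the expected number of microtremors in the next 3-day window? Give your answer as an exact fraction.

Total count: 3 + 17 + 12 + 4 + 8 + 21 + 39 = 104.
Total exposure: 1 + 7 + 3 + 1 + 1 + 2 + 7 = 22 days.
Posterior: α' = 4 + 104 = 108, β' = 9 + 22 = 31.
Predictive mean over a 3-day window = T·E[λ|data] = 3·108/31 = 324/31.

324/31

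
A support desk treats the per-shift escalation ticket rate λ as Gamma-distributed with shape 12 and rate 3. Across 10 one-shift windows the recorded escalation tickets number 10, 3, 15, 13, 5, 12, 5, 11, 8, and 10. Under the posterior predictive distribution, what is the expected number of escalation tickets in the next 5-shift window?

40

Total count: 10 + 3 + 15 + 13 + 5 + 12 + 5 + 11 + 8 + 10 = 92.
Total exposure: 10 shifts.
The Gamma prior is conjugate for the Poisson rate, so λ | data ~ Gamma(12+92, 3+10) = Gamma(104, 13).
Predictive mean over a 5-shift window = T·E[λ|data] = 5·104/13 = 40.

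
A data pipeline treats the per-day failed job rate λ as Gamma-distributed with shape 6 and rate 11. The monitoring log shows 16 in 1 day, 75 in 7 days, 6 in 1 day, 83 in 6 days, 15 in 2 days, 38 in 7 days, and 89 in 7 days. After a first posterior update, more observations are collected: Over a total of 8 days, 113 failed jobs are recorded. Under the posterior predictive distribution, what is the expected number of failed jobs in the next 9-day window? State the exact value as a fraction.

Total count: 16 + 75 + 6 + 83 + 15 + 38 + 89 = 322.
Total exposure: 1 + 7 + 1 + 6 + 2 + 7 + 7 = 31 days.
After the first batch: Gamma(6 + 322, 11 + 31) = Gamma(328, 42).
Total count 113 over total exposure 8 days.
After the second batch: Gamma(328 + 113, 42 + 8) = Gamma(441, 50).
Predictive mean over a 9-day window = T·E[λ|data] = 9·441/50 = 3969/50.

3969/50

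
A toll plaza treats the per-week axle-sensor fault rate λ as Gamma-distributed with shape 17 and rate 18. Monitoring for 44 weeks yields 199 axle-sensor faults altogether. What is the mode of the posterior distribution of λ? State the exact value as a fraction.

215/62

Total count 199 over total exposure 44 weeks.
Posterior: α' = 17 + 199 = 216, β' = 18 + 44 = 62.
Posterior mode = (α'−1)/β' = 215/62.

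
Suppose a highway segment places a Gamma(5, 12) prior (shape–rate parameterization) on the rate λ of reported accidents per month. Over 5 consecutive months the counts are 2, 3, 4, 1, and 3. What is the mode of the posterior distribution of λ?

Total count: 2 + 3 + 4 + 1 + 3 = 13.
Total exposure: 5 months.
By Gamma–Poisson conjugacy, the posterior is Gamma(α + Σx, β + Σt) = Gamma(5 + 13, 12 + 5) = Gamma(18, 17).
Posterior mode = (α'−1)/β' = 17/17 = 1.

1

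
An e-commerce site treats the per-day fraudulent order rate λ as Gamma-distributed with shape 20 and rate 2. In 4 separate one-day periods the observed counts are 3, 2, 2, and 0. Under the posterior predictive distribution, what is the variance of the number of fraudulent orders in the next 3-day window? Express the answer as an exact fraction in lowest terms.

Total count: 3 + 2 + 2 + 0 = 7.
Total exposure: 4 days.
Posterior: α' = 20 + 7 = 27, β' = 2 + 4 = 6.
The posterior predictive for a window of length T is Negative Binomial with variance T·α'·(β'+T)/β'² = 3·27·9/36 = 81/4.

81/4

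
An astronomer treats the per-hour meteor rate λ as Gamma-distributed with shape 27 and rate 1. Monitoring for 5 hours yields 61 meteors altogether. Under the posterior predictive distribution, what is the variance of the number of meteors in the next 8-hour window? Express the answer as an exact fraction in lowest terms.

2464/9

Total count 61 over total exposure 5 hours.
By Gamma–Poisson conjugacy, the posterior is Gamma(α + Σx, β + Σt) = Gamma(27 + 61, 1 + 5) = Gamma(88, 6).
The posterior predictive for a window of length T is Negative Binomial with variance T·α'·(β'+T)/β'² = 8·88·14/36 = 2464/9.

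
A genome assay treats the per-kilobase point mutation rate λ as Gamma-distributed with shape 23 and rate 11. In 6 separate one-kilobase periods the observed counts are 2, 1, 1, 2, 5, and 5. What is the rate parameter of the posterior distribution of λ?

Total count: 2 + 1 + 1 + 2 + 5 + 5 = 16.
Total exposure: 6 kilobases.
Posterior: α' = 23 + 16 = 39, β' = 11 + 6 = 17.

17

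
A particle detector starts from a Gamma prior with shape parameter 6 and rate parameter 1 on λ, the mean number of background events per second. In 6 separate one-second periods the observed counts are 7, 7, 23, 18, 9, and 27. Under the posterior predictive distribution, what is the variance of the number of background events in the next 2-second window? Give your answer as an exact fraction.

1746/49

Total count: 7 + 7 + 23 + 18 + 9 + 27 = 91.
Total exposure: 6 seconds.
Conjugate update: add total count to the shape and total exposure to the rate, giving Gamma(97, 7).
The posterior predictive for a window of length T is Negative Binomial with variance T·α'·(β'+T)/β'² = 2·97·9/49 = 1746/49.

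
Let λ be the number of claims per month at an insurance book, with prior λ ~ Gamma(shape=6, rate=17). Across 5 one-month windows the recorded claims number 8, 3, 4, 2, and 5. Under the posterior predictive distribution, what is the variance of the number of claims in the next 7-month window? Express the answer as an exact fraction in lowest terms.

Total count: 8 + 3 + 4 + 2 + 5 = 22.
Total exposure: 5 months.
The Gamma prior is conjugate for the Poisson rate, so λ | data ~ Gamma(6+22, 17+5) = Gamma(28, 22).
The posterior predictive for a window of length T is Negative Binomial with variance T·α'·(β'+T)/β'² = 7·28·29/484 = 1421/121.

1421/121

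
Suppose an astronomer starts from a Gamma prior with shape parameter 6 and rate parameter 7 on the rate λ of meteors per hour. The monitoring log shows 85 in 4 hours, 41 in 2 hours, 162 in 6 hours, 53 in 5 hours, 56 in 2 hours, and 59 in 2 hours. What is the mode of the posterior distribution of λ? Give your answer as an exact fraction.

461/28

Total count: 85 + 41 + 162 + 53 + 56 + 59 = 456.
Total exposure: 4 + 2 + 6 + 5 + 2 + 2 = 21 hours.
Posterior: α' = 6 + 456 = 462, β' = 7 + 21 = 28.
Posterior mode = (α'−1)/β' = 461/28.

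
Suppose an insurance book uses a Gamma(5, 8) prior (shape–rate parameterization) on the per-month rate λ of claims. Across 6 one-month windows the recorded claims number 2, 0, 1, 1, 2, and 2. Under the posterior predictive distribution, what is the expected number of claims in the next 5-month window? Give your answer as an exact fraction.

Total count: 2 + 0 + 1 + 1 + 2 + 2 = 8.
Total exposure: 6 months.
Conjugate update: add total count to the shape and total exposure to the rate, giving Gamma(13, 14).
Predictive mean over a 5-month window = T·E[λ|data] = 5·13/14 = 65/14.

65/14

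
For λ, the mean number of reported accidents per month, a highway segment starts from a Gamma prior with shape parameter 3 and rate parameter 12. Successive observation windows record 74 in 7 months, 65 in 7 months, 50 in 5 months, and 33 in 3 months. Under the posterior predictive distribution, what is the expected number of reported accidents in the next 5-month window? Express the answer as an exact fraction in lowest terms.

Total count: 74 + 65 + 50 + 33 = 222.
Total exposure: 7 + 7 + 5 + 3 = 22 months.
Posterior: α' = 3 + 222 = 225, β' = 12 + 22 = 34.
Predictive mean over a 5-month window = T·E[λ|data] = 5·225/34 = 1125/34.

1125/34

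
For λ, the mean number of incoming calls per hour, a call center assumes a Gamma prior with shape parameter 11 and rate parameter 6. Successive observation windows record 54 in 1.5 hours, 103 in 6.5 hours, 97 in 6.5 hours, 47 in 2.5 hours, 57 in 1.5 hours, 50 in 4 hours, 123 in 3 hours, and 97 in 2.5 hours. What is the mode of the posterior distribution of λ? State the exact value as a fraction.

Total count: 54 + 103 + 97 + 47 + 57 + 50 + 123 + 97 = 628.
Total exposure: 1.5 + 6.5 + 6.5 + 2.5 + 1.5 + 4 + 3 + 2.5 = 28 hours.
Conjugate update: add total count to the shape and total exposure to the rate, giving Gamma(639, 34).
Posterior mode = (α'−1)/β' = 638/34 = 319/17.

319/17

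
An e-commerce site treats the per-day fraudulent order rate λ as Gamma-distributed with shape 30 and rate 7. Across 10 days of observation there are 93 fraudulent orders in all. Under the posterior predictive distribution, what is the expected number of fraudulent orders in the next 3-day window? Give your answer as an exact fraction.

369/17

Total count 93 over total exposure 10 days.
By Gamma–Poisson conjugacy, the posterior is Gamma(α + Σx, β + Σt) = Gamma(30 + 93, 7 + 10) = Gamma(123, 17).
Predictive mean over a 3-day window = T·E[λ|data] = 3·123/17 = 369/17.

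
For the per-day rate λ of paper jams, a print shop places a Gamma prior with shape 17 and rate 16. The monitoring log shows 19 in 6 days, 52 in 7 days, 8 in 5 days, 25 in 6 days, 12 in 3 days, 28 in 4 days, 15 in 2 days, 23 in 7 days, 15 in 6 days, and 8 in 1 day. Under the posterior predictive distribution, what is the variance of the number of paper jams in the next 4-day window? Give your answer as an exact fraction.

19832/1323

Total count: 19 + 52 + 8 + 25 + 12 + 28 + 15 + 23 + 15 + 8 = 205.
Total exposure: 6 + 7 + 5 + 6 + 3 + 4 + 2 + 7 + 6 + 1 = 47 days.
Posterior: α' = 17 + 205 = 222, β' = 16 + 47 = 63.
The posterior predictive for a window of length T is Negative Binomial with variance T·α'·(β'+T)/β'² = 4·222·67/3969 = 19832/1323.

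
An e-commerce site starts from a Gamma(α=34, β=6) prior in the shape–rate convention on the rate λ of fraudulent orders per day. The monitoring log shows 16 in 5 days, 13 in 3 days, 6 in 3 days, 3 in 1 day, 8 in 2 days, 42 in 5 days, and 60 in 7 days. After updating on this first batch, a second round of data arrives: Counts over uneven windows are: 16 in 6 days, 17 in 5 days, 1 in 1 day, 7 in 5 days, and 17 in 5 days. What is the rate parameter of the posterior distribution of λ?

54

Total count: 16 + 13 + 6 + 3 + 8 + 42 + 60 = 148.
Total exposure: 5 + 3 + 3 + 1 + 2 + 5 + 7 = 26 days.
After the first batch: Gamma(34 + 148, 6 + 26) = Gamma(182, 32).
Total count: 16 + 17 + 1 + 7 + 17 = 58.
Total exposure: 6 + 5 + 1 + 5 + 5 = 22 days.
After the second batch: Gamma(182 + 58, 32 + 22) = Gamma(240, 54).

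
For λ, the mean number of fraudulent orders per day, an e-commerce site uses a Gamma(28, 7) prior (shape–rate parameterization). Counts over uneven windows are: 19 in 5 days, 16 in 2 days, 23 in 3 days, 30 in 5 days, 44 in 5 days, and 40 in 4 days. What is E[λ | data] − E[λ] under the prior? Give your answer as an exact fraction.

Total count: 19 + 16 + 23 + 30 + 44 + 40 = 172.
Total exposure: 5 + 2 + 3 + 5 + 5 + 4 = 24 days.
The Gamma prior is conjugate for the Poisson rate, so λ | data ~ Gamma(28+172, 7+24) = Gamma(200, 31).
Posterior mean = 200/31 = 200/31; prior mean = 28/7 = 4. Difference = 200/31 − 4 = 76/31.

76/31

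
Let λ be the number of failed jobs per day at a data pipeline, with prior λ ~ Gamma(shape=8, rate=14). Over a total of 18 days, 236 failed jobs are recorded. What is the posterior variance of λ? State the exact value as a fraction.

61/256

Total count 236 over total exposure 18 days.
The Gamma prior is conjugate for the Poisson rate, so λ | data ~ Gamma(8+236, 14+18) = Gamma(244, 32).
Posterior variance = α'/β'² = 244/1024 = 61/256.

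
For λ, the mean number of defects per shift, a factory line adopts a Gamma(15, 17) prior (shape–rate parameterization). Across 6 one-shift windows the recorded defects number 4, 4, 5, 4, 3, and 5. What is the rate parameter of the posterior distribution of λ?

Total count: 4 + 4 + 5 + 4 + 3 + 5 = 25.
Total exposure: 6 shifts.
Gamma(α, β) with Poisson data over total exposure Σt gives posterior Gamma(α+Σx, β+Σt) = Gamma(40, 23).

23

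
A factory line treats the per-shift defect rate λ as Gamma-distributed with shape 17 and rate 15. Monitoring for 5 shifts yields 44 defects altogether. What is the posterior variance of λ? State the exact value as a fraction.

Total count 44 over total exposure 5 shifts.
Conjugate update: add total count to the shape and total exposure to the rate, giving Gamma(61, 20).
Posterior variance = α'/β'² = 61/400.

61/400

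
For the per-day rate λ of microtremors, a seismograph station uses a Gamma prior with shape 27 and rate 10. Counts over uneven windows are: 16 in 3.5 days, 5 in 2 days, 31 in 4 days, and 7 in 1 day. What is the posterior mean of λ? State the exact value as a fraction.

172/41

Total count: 16 + 5 + 31 + 7 = 59.
Total exposure: 3.5 + 2 + 4 + 1 = 10.5 days.
The Gamma prior is conjugate for the Poisson rate, so λ | data ~ Gamma(27+59, 10+10.5) = Gamma(86, 41/2).
Posterior mean = α'/β' = 86/(41/2) = 172/41.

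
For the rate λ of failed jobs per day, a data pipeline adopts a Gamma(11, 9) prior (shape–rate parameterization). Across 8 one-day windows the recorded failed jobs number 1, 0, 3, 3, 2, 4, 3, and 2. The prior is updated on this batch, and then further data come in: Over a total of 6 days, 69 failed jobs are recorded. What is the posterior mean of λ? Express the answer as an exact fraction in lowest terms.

98/23

Total count: 1 + 0 + 3 + 3 + 2 + 4 + 3 + 2 = 18.
Total exposure: 8 days.
After the first batch: Gamma(11 + 18, 9 + 8) = Gamma(29, 17).
Total count 69 over total exposure 6 days.
After the second batch: Gamma(29 + 69, 17 + 6) = Gamma(98, 23).
Posterior mean = α'/β' = 98/23.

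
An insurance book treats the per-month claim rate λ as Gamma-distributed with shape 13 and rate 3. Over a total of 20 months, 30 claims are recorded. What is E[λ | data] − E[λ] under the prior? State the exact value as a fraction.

Total count 30 over total exposure 20 months.
By Gamma–Poisson conjugacy, the posterior is Gamma(α + Σx, β + Σt) = Gamma(13 + 30, 3 + 20) = Gamma(43, 23).
Posterior mean = 43/23 = 43/23; prior mean = 13/3 = 13/3. Difference = 43/23 − 13/3 = -170/69.

-170/69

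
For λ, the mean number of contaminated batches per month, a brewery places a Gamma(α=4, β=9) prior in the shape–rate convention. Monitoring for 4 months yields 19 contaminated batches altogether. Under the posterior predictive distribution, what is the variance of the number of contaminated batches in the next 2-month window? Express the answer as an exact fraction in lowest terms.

Total count 19 over total exposure 4 months.
The Gamma prior is conjugate for the Poisson rate, so λ | data ~ Gamma(4+19, 9+4) = Gamma(23, 13).
The posterior predictive for a window of length T is Negative Binomial with variance T·α'·(β'+T)/β'² = 2·23·15/169 = 690/169.

690/169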